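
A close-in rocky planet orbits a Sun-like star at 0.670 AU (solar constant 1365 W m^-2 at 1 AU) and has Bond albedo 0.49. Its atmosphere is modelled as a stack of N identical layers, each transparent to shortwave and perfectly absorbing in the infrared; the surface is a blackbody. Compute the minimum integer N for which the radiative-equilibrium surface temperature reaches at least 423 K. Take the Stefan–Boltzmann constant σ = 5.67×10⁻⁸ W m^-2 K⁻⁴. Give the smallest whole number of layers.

Flux at the orbit: S = 1365/(0.670)² = 3041 W m^-2.
OLR = S(1−α)/4 = 387.7 W m^-2; the top layer radiates at T_e = 287.6 K.
T_s = (N+1)^(1/4)·T_e ≥ 423 K requires N+1 ≥ (T_s/T_e)⁴ = (423/287.6)⁴ = 4.682.
Rounding up, N = 4.

4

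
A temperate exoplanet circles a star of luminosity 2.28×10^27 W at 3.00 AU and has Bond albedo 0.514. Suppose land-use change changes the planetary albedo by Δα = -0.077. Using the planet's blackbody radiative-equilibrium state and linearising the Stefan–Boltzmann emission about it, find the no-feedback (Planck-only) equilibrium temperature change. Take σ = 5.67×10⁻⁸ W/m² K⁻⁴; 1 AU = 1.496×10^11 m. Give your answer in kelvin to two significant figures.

Orbital distance: d = 3.00 AU = 4.488×10^11 m.
Flux at the orbit: S = L/(4πd²) = 2.28×10^27/(4π·(4.49×10^11)²) = 900.8 W/m².
Reference equilibrium: T_e = [S(1−α)/(4σ)]^(1/4) = 209.6 K.
The change in absorbed flux is Δ[S(1−α)/4] = −SΔα/4 = 17.34 W/m².
Planck response: λ_P = 4σT_e³ = 4·5.67×10⁻⁸·(209.6)³ = 2.089 W/m²/K.
So ΔT₀ = 17.34/2.089 = 8.30 K.

8.3 K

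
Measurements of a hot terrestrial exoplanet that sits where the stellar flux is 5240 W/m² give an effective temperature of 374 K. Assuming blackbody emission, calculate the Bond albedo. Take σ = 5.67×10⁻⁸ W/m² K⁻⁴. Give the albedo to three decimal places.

Rearranging the radiative balance, α = 1 − 4σT⁴/S.
σT⁴ = 1109 W/m², so 4σT⁴ = 4437 W/m².
1−α = 4437/5240 = 0.8468, so α = 0.1532.

0.153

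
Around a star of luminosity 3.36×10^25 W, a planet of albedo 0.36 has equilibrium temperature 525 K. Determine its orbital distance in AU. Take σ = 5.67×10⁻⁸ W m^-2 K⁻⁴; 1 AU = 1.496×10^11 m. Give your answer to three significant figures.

The flux needed for this T is 4σT⁴/(1−0.36) = 26920 W m^-2.
Then d = [L/(4πS)]^(1/2) = 9.966×10^9 m, i.e. 0.06662 AU.

0.0666 AU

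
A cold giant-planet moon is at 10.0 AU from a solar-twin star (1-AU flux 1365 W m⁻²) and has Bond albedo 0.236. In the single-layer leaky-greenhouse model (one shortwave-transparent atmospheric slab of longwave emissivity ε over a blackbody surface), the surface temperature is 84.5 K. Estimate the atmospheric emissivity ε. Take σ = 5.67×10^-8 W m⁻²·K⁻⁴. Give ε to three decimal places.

0.196

Flux at the orbit: S = 1365/(10.0)² = 13.65 W m⁻².
First, T_e = [13.65·(1−0.236)/(4σ)]^(1/4) = 82.35 K.
T_s⁴ = T_e⁴·2/(2−ε) → ε = 2 − 2(T_e/T_s)⁴ = 2 − 2·(82.35/84.5)⁴ = 0.1962.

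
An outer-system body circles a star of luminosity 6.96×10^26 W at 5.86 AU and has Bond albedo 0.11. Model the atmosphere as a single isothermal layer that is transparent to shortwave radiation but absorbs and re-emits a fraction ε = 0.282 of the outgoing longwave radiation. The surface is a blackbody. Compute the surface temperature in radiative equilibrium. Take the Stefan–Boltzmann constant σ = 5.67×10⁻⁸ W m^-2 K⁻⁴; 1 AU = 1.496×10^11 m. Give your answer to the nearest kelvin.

135 K

Orbital distance: d = 5.86 AU = 8.767×10^11 m.
S = L/(4πd²) = 72.07 W m^-2.
At the top of the atmosphere, σT_e⁴ = S(1−α)/4 = 16.04 W m^-2, giving T_e = 129.7 K.
For a single slab of emissivity ε, T_s⁴ = 2T_e⁴/(2−ε); thus T_s = 129.7·(1.164)^(1/4) = 134.7 K.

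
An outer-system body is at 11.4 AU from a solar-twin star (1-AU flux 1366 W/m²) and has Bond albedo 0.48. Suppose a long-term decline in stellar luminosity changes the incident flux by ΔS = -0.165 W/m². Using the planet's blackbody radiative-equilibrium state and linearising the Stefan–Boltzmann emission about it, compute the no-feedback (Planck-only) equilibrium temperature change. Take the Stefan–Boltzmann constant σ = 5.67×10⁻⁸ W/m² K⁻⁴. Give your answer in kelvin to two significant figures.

Irradiance scales as 1/d², so S = 1366 W/m² × (1/11.4)² = 10.51 W/m².
Reference equilibrium: T_e = [S(1−α)/(4σ)]^(1/4) = 70.06 K.
TOA radiative forcing: ΔF = (1−α)ΔS/4 = 0.52·(-0.165)/4 = -0.02145 W/m².
Planck response: λ_P = 4σT_e³ = 4·5.67×10⁻⁸·(70.06)³ = 0.07801 W/m²/K.
ΔT₀ = ΔF/λ_P = -0.02145/0.07801 = -0.275 K.

-0.27 K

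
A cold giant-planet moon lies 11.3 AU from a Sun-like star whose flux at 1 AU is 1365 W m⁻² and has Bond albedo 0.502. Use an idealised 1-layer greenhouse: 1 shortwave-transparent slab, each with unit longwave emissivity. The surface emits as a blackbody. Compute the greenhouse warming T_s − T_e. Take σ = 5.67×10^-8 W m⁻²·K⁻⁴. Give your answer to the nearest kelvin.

13 kelvin

Irradiance scales as 1/d², so S = 1365 W m⁻² × (1/11.3)² = 10.69 W m⁻².
The effective emission temperature is T_e = [S(1−α)/(4σ)]^¼ = 69.61 K.
Surface: T_s = (2)^¼·T_e = 82.77 K.
So the greenhouse effect raises the surface by 82.77 − 69.61 = 13.17 K.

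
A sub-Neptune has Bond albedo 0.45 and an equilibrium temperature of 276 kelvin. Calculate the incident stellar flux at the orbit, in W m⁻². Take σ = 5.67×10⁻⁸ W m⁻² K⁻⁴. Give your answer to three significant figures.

From S(1−α)/4 = σT⁴: S = 4σT⁴/(1−α).
σT⁴ = 5.67×10⁻⁸·(276)⁴ = 329.0 W m⁻².
So S = 4×329.0/(1−0.45) = 2393 W m⁻².

2390 W m⁻²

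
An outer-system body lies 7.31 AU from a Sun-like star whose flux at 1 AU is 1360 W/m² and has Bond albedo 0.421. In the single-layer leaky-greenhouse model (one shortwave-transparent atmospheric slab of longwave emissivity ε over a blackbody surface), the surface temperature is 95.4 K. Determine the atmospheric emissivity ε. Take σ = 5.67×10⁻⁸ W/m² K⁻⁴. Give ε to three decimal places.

Flux at the orbit: S = 1360/(7.31)² = 25.45 W/m².
TOA balance gives T_e = 89.78 K.
Since (2−ε)/2 = (T_e/T_s)⁴ = 0.7844, ε = 0.4312.

0.431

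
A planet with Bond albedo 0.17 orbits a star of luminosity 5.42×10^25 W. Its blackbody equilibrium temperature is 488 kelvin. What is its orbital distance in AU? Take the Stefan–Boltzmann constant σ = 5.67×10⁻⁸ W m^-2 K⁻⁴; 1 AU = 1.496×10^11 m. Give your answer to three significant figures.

0.112 AU

Energy balance gives S = 4σT⁴/(1−α) = 15500 W m^-2.
Then d = [L/(4πS)]^(1/2) = 1.668×10^10 m, i.e. 0.1115 AU.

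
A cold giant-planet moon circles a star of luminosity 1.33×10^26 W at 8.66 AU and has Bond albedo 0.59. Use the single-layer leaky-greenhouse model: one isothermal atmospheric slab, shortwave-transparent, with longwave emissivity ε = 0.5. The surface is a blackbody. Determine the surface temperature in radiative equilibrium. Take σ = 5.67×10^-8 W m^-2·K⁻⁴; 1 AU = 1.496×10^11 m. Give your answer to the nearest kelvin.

d = 8.66 × 1.496×10^11 m = 1.296×10^12 m.
Flux at the orbit: S = L/(4πd²) = 1.33×10^26/(4π·(1.30×10^12)²) = 6.306 W m^-2.
At the top of the atmosphere, σT_e⁴ = S(1−α)/4 = 0.6463 W m^-2, giving T_e = 58.11 K.
For a single slab of emissivity ε, T_s⁴ = 2T_e⁴/(2−ε); thus T_s = 58.11·(1.333)^(1/4) = 62.44 K.

62 K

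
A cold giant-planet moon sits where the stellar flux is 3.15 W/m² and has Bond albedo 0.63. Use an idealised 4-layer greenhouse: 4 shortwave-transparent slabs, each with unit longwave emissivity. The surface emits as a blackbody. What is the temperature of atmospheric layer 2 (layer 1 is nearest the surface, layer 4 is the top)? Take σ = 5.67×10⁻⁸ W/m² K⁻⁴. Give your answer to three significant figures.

OLR = S(1−α)/4 = 0.2914 W/m²; the top layer radiates at T_e = 47.61 K.
The net upward flux σT_e⁴ is constant between every pair of levels, so T_k⁴ = (N+1−k)T_e⁴.
With k = 2: T_2 = (4+1−2)^¼·47.61 K = 62.66 K.

62.7 kelvin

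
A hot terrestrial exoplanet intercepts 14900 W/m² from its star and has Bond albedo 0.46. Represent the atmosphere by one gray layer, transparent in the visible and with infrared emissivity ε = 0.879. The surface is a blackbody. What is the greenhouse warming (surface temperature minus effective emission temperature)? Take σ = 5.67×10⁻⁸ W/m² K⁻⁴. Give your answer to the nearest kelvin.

At the top of the atmosphere, σT_e⁴ = S(1−α)/4 = 2012 W/m², giving T_e = 434.0 K.
The surface balance (absorbed SW + ε·downward IR = σT_s⁴) with T_a⁴ = T_s⁴/2 reduces to T_s = T_e·[2/(2−ε)]^¼ = 501.6 K.
The atmosphere warms the surface by 67.59 K.

68 kelvin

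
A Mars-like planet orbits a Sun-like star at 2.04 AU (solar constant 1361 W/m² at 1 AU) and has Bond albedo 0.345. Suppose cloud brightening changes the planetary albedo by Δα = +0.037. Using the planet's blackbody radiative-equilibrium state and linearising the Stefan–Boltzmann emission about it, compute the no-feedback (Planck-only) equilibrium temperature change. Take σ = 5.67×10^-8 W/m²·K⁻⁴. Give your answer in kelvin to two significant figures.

-2.5 kelvin

Irradiance scales as 1/d², so S = 1361 W/m² × (1/2.04)² = 327.0 W/m².
Reference equilibrium: T_e = [S(1−α)/(4σ)]^(1/4) = 175.3 K.
ΔF = −(S/4)Δα = −(327.0/4)×(+0.037) = -3.025 W/m².
Linearising σT⁴ gives d(σT⁴)/dT = 4σT_e³ = 1.222 W/m² per K.
ΔT₀ = ΔF/λ_P = -3.025/1.222 = -2.48 K.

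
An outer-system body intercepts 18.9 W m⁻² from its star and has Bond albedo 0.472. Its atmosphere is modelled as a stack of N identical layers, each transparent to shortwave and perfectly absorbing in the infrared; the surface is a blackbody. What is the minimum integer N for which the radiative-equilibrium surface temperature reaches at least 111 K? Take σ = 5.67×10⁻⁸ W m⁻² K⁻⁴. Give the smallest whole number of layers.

The effective emission temperature is T_e = [S(1−α)/(4σ)]^¼ = 81.44 K.
Since T_s⁴ = (N+1)T_e⁴, we need N ≥ (T_s/T_e)⁴ − 1 = 2.450.
So N ≥ 2.450; the smallest integer is N = 3.

3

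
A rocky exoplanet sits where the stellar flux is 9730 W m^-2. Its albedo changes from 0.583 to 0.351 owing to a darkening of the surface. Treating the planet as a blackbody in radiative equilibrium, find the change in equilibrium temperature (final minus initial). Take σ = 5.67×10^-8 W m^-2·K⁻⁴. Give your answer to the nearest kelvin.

43 kelvin

With α = 0.583, T₁ = 365.7 K.
Final:   T₂ = [S(1−0.351)/(4σ)]^(1/4) = 408.5 K.
ΔT = T₂ − T₁ = 42.77 K.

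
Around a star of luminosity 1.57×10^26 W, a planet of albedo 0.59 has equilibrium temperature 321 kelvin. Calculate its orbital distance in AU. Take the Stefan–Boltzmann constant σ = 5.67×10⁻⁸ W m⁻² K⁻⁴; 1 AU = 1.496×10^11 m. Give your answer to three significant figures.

0.308 AU

The flux needed for this T is 4σT⁴/(1−0.59) = 5873 W m⁻².
From L = 4πd²S, d = √(1.57×10^26/(4π·5873)) = 4.612×10^10 m = 0.3083 AU.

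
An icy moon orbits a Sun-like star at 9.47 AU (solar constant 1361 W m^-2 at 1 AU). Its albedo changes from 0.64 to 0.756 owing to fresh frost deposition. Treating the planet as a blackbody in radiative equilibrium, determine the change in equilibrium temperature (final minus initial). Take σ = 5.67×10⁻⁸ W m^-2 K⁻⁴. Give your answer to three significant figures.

-6.49 K

Irradiance scales as 1/d², so S = 1361 W m^-2 × (1/9.47)² = 15.18 W m^-2.
Initial: T₁ = [S(1−0.64)/(4σ)]^(1/4) = 70.06 K.
After:  T₂ = [15.18·0.244/(4σ)]^(1/4) = 63.57 K.
Change: 63.57 − 70.06 = -6.491 K.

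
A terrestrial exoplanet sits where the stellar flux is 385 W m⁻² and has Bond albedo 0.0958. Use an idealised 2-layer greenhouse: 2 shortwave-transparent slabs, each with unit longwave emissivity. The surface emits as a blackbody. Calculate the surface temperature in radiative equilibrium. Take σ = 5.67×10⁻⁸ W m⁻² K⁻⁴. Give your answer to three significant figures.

OLR = S(1−α)/4 = 87.03 W m⁻²; the top layer radiates at T_e = 197.9 K.
Layer-by-layer balance gives σT_s⁴ = (N+1)σT_e⁴, so T_s = 3^¼·197.9 = 260.5 K.

260 K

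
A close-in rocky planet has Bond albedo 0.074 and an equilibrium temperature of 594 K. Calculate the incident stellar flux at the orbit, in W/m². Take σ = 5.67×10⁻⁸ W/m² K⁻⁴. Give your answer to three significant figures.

30500 W/m²

From S(1−α)/4 = σT⁴: S = 4σT⁴/(1−α).
The emitted flux is σT⁴ = 7059 W/m².
So S = 4×7059/(1−0.074) = 30490 W/m².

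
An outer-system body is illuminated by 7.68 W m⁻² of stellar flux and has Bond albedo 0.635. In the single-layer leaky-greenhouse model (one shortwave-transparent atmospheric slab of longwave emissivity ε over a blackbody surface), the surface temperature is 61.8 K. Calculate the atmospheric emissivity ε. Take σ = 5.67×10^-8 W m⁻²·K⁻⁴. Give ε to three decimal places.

Effective temperature: T_e = [S(1−α)/(4σ)]^(1/4) = 59.29 K.
Since (2−ε)/2 = (T_e/T_s)⁴ = 0.8473, ε = 0.3053.

0.305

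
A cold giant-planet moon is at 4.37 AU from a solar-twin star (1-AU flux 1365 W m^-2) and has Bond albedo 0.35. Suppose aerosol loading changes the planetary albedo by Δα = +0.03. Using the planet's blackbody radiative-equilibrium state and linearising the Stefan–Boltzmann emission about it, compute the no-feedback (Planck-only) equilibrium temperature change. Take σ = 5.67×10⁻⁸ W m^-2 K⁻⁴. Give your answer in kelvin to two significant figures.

By the inverse-square law, S = 1365/4.37² = 71.48 W m^-2.
Unperturbed T_e = [71.48·(1−0.35)/(4σ)]^¼ = 119.6 K.
The change in absorbed flux is Δ[S(1−α)/4] = −SΔα/4 = -0.5361 W m^-2.
The Planck feedback parameter is 4σT_e³ = 0.3883 W m^-2/K.
Hence the no-feedback warming is ΔF/(4σT_e³) = -1.38 K.

-1.4 K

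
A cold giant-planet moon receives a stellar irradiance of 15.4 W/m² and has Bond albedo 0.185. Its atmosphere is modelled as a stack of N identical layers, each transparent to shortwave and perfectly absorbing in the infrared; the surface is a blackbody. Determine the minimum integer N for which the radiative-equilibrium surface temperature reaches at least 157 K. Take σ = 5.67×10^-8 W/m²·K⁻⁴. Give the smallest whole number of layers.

Top-of-atmosphere balance: σT_e⁴ = S(1−α)/4 = 3.138 W/m² → T_e = 86.25 K.
Need (N+1)T_e⁴ ≥ T_s⁴, i.e. N+1 ≥ (157/86.25)⁴ = 10.979.
So N ≥ 9.979; the smallest integer is N = 10.

10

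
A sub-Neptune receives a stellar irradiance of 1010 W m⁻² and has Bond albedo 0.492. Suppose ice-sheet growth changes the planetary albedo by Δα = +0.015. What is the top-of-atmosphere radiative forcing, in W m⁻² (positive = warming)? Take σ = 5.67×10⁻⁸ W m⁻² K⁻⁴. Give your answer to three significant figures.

TOA radiative forcing: ΔF = −S·Δα/4 = −1010·(+0.015)/4 = -3.787 W m⁻².

-3.79 W m⁻²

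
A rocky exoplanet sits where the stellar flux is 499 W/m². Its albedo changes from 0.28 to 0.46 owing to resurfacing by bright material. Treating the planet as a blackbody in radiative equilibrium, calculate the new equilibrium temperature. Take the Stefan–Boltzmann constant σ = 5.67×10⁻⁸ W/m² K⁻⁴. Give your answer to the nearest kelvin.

T₂ = [S(1−α₂)/(4σ)]^(1/4) = [499.0·0.54/(4σ)]^(1/4) = 185.7 K.

186 K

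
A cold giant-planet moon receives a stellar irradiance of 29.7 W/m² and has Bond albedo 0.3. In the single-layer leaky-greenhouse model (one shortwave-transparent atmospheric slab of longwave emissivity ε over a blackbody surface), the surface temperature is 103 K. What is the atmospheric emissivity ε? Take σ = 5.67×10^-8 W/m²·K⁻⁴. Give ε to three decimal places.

0.371

First, T_e = [29.70·(1−0.3)/(4σ)]^(1/4) = 97.85 K.
T_s⁴ = T_e⁴·2/(2−ε) → ε = 2 − 2(T_e/T_s)⁴ = 2 − 2·(97.85/103)⁴ = 0.3711.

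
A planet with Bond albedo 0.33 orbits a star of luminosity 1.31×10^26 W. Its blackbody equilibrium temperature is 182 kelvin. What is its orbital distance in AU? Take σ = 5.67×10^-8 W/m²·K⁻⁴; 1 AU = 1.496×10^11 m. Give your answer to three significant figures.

Energy balance gives S = 4σT⁴/(1−α) = 371.4 W/m².
S = L/(4πd²) → d = √(L/4πS) = √(1.31×10^26/(4π·371.4)) = 1.675×10^11 m = 1.120 AU.

1.12 AU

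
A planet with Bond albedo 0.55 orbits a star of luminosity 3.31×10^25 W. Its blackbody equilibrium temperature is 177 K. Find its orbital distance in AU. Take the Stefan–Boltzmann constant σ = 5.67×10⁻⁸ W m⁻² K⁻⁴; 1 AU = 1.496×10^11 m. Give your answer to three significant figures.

The flux needed for this T is 4σT⁴/(1−0.55) = 494.7 W m⁻².
From L = 4πd²S, d = √(3.31×10^25/(4π·494.7)) = 7.297×10^10 m = 0.4878 AU.

0.488 AU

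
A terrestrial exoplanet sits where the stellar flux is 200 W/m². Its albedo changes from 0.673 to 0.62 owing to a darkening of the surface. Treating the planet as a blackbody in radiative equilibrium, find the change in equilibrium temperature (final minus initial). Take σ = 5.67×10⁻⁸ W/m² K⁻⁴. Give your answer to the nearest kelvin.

5 K

Initial: T₁ = [S(1−0.673)/(4σ)]^(1/4) = 130.3 K.
With α = 0.62, T₂ = 135.3 K.
ΔT = T₂ − T₁ = 4.987 K.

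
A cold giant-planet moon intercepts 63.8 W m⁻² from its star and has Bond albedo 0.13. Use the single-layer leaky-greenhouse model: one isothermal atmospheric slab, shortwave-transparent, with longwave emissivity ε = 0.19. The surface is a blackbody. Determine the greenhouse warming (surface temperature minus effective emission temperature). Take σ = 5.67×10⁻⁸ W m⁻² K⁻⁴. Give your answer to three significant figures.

At the top of the atmosphere, σT_e⁴ = S(1−α)/4 = 13.88 W m⁻², giving T_e = 125.1 K.
The surface balance (absorbed SW + ε·downward IR = σT_s⁴) with T_a⁴ = T_s⁴/2 reduces to T_s = T_e·[2/(2−ε)]^¼ = 128.2 K.
Greenhouse warming: T_s − T_e = 3.161 K.

3.16 kelvin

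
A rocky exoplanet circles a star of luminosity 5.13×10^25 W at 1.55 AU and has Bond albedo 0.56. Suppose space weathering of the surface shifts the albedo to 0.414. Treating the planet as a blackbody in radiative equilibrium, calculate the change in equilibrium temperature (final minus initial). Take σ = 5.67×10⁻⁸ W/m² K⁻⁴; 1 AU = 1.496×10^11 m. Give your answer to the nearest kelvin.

Orbital distance: d = 1.55 AU = 2.319×10^11 m.
S = L/(4πd²) = 75.92 W/m².
Initial: T₁ = [S(1−0.56)/(4σ)]^(1/4) = 110.2 K.
Final:   T₂ = [S(1−0.414)/(4σ)]^(1/4) = 118.3 K.
ΔT = T₂ − T₁ = 8.181 K.

8 kelvin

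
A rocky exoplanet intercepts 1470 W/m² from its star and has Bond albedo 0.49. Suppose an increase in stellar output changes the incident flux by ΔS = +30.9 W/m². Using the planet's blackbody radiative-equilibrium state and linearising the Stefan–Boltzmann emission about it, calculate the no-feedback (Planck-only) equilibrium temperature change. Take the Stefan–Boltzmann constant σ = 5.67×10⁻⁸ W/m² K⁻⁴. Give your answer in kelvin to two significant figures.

1.3 K

The baseline emission temperature is T_e = 239.8 K.
Only a fraction (1−α) is absorbed and it's spread over 4πR², so ΔF = (1−α)ΔS/4 = 3.940 W/m².
The Planck feedback parameter is 4σT_e³ = 3.127 W/m²/K.
Hence the no-feedback warming is ΔF/(4σT_e³) = 1.26 K.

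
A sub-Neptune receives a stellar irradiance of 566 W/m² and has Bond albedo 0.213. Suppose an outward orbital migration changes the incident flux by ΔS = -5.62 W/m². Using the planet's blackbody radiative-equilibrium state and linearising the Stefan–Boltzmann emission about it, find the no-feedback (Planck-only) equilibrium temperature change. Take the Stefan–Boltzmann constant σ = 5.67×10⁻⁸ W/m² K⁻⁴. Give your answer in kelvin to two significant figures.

-0.52 K

Reference equilibrium: T_e = [S(1−α)/(4σ)]^(1/4) = 210.5 K.
ΔF = Δ[S(1−α)]/4 = (1−0.213)·-5.62/4 = -1.106 W/m².
Planck response: λ_P = 4σT_e³ = 4·5.67×10⁻⁸·(210.5)³ = 2.116 W/m²/K.
So ΔT₀ = -1.106/2.116 = -0.523 K.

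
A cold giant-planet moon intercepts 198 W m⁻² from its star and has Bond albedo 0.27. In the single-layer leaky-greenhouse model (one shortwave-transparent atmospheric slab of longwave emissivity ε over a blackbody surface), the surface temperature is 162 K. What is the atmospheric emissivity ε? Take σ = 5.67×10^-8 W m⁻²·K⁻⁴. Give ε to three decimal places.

First, T_e = [198.0·(1−0.27)/(4σ)]^(1/4) = 158.9 K.
T_s⁴ = T_e⁴·2/(2−ε) → ε = 2 − 2(T_e/T_s)⁴ = 2 − 2·(158.9/162)⁴ = 0.1494.

0.149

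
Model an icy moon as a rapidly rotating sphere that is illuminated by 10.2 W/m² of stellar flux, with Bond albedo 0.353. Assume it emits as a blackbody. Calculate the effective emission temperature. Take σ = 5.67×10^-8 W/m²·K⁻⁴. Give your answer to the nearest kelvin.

73 K

Averaging over the sphere, the absorbed flux is S(1−α)/4 = 1.650 W/m².
Balancing against σT⁴: T = (1.650/5.67×10⁻⁸)^(1/4) = 73.45 K.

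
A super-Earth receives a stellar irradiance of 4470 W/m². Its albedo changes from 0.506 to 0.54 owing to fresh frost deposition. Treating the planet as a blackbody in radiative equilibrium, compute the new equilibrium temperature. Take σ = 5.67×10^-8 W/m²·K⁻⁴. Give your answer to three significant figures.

New equilibrium: T₂ = [(1−0.54)·4470/(4σ)]^(1/4) = 308.6 K.

309 K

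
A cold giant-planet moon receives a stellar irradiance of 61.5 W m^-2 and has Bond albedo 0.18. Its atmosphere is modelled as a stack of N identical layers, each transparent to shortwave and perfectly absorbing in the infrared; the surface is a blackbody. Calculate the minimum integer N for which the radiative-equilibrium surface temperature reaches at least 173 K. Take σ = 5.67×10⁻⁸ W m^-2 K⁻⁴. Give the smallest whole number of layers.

4

Top-of-atmosphere balance: σT_e⁴ = S(1−α)/4 = 12.61 W m^-2 → T_e = 122.1 K.
T_s = (N+1)^(1/4)·T_e ≥ 173 K requires N+1 ≥ (T_s/T_e)⁴ = (173/122.1)⁴ = 4.028.
So N ≥ 3.028; the smallest integer is N = 4.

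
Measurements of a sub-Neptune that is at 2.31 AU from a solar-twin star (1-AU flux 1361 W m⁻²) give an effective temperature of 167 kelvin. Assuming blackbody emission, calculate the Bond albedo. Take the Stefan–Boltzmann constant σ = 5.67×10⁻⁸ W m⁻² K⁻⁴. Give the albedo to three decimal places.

0.308

Irradiance scales as 1/d², so S = 1361 W m⁻² × (1/2.31)² = 255.1 W m⁻².
Rearranging the radiative balance, α = 1 − 4σT⁴/S.
σT⁴ = 44.10 W m⁻², so 4σT⁴ = 176.4 W m⁻².
Hence α = 1 − 176.4/255.1 = 0.3084.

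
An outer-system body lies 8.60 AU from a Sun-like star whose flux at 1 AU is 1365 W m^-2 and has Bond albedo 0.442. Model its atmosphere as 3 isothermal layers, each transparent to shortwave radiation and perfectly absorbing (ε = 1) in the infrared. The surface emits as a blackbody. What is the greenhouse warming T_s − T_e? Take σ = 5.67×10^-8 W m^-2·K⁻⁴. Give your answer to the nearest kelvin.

34 K

By the inverse-square law, S = 1365/8.60² = 18.46 W m^-2.
The effective emission temperature is T_e = [S(1−α)/(4σ)]^¼ = 82.09 K.
T_s = (N+1)^(1/4)·T_e = 116.1 K.
So the greenhouse effect raises the surface by 116.1 − 82.09 = 34.00 K.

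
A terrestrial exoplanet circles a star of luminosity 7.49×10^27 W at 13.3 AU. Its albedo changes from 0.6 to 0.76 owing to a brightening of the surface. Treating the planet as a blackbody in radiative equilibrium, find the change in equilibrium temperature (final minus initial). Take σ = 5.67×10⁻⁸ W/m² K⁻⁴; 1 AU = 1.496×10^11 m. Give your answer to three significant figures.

-15.3 K

d = 13.3 × 1.496×10^11 m = 1.990×10^12 m.
Flux at the orbit: S = L/(4πd²) = 7.49×10^27/(4π·(1.99×10^12)²) = 150.6 W/m².
Before: T₁ = [150.6·0.4/(4σ)]^(1/4) = 127.7 K.
With α = 0.76, T₂ = 112.3 K.
Change: 112.3 − 127.7 = -15.30 K.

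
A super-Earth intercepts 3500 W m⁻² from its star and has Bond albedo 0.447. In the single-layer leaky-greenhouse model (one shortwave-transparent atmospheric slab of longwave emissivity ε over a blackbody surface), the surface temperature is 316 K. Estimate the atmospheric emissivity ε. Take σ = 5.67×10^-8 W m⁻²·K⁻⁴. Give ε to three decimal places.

TOA balance gives T_e = 303.9 K.
Since (2−ε)/2 = (T_e/T_s)⁴ = 0.8559, ε = 0.2883.

0.288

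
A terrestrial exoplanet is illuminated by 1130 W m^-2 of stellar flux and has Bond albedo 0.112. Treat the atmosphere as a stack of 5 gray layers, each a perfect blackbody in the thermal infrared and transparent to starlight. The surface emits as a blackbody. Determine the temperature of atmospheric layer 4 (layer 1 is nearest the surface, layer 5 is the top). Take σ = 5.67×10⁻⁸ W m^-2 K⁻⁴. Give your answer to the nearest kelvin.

307 K

OLR = S(1−α)/4 = 250.9 W m^-2; the top layer radiates at T_e = 257.9 K.
Each opaque layer satisfies 2T_j⁴ = T_{j−1}⁴ + T_{j+1}⁴, giving T_k⁴ = (N+1−k)T_e⁴.
With k = 4: T_4 = (5+1−4)^¼·257.9 K = 306.7 K.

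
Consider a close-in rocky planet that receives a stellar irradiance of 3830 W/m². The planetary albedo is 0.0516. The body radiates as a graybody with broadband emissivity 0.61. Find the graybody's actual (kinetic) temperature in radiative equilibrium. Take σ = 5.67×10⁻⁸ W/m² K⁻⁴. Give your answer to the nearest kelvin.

403 K

Averaging over the sphere, the absorbed flux is S(1−α)/4 = 908.1 W/m².
Radiative balance εσT⁴ = 908.1 gives T = [908.1/(0.61·σ)]^(1/4) = 402.5 K.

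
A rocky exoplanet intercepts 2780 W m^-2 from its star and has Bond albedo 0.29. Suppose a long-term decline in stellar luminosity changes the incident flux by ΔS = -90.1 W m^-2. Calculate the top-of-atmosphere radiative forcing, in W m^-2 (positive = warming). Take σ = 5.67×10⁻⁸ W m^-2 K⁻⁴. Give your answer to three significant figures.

-16.0 W m^-2

Only a fraction (1−α) is absorbed and it's spread over 4πR², so ΔF = (1−α)ΔS/4 = -15.99 W m^-2.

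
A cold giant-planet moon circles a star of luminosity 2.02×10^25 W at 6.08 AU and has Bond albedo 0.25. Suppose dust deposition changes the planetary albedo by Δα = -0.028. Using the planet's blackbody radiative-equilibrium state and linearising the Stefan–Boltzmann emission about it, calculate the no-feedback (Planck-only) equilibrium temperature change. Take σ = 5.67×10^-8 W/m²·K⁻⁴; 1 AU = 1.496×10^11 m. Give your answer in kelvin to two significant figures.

0.47 K

Orbital distance: d = 6.08 AU = 9.096×10^11 m.
S = L/(4πd²) = 1.943 W/m².
The baseline emission temperature is T_e = 50.35 K.
The change in absorbed flux is Δ[S(1−α)/4] = −SΔα/4 = 0.01360 W/m².
The Planck feedback parameter is 4σT_e³ = 0.02894 W/m²/K.
So ΔT₀ = 0.01360/0.02894 = 0.470 K.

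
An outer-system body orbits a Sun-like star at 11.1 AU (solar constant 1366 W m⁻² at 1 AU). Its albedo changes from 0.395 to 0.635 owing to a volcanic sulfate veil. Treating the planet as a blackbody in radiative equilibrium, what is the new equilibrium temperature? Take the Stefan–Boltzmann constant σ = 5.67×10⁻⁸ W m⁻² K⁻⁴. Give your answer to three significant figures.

By the inverse-square law, S = 1366/11.1² = 11.09 W m⁻².
With the new albedo, S(1−α₂)/4 = 1.012 W m⁻², so T₂ = 64.99 K.

65.0 kelvin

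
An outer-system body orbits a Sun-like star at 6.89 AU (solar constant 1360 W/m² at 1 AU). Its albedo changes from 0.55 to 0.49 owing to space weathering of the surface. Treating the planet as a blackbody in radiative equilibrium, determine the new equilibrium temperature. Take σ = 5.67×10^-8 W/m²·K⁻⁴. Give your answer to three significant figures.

Irradiance scales as 1/d², so S = 1360 W/m² × (1/6.89)² = 28.65 W/m².
T₂ = [S(1−α₂)/(4σ)]^(1/4) = [28.65·0.51/(4σ)]^(1/4) = 89.59 K.

89.6 kelvin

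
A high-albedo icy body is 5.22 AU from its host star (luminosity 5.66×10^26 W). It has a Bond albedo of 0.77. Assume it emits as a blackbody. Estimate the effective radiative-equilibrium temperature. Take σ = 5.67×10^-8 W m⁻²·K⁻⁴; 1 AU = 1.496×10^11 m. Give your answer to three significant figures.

d = 5.22 × 1.496×10^11 m = 7.809×10^11 m.
S = L/(4πd²) = 73.86 W m⁻².
Averaging over the sphere, the absorbed flux is S(1−α)/4 = 4.247 W m⁻².
Set σT⁴ = 4.247 → T = (4.247/σ)^(1/4) = 93.03 K.

93.0 K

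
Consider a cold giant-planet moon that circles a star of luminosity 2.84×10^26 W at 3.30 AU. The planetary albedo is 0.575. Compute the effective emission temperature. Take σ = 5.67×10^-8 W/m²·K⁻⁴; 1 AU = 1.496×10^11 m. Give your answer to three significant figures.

d = 3.30 × 1.496×10^11 m = 4.937×10^11 m.
Spreading L over a sphere of radius d: S = 2.84×10^26/(4π·4.94×10^11²) = 92.73 W/m².
Averaging over the sphere, the absorbed flux is S(1−α)/4 = 9.852 W/m².
Balancing against σT⁴: T = (9.852/5.67×10⁻⁸)^(1/4) = 114.8 K.

115 kelvin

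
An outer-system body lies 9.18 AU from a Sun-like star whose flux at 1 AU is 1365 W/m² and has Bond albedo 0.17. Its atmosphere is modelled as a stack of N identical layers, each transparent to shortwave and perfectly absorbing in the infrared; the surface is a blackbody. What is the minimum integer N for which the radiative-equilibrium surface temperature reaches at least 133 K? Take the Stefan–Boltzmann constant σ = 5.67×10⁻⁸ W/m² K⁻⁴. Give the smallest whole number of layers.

5

Flux at the orbit: S = 1365/(9.18)² = 16.20 W/m².
OLR = S(1−α)/4 = 3.361 W/m²; the top layer radiates at T_e = 87.74 K.
T_s = (N+1)^(1/4)·T_e ≥ 133 K requires N+1 ≥ (T_s/T_e)⁴ = (133/87.74)⁴ = 5.279.
So N ≥ 4.279; the smallest integer is N = 5.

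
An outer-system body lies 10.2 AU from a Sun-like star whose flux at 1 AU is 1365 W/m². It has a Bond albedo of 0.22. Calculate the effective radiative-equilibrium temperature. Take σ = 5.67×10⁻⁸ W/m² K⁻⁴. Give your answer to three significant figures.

By the inverse-square law, S = 1365/10.2² = 13.12 W/m².
The planet absorbs (1−α)S over its disc πR² and re-emits over 4πR², so the mean absorbed flux is (1−0.22)·13.12/4 = 2.558 W/m².
Set σT⁴ = 2.558 → T = (2.558/σ)^(1/4) = 81.96 K.

82.0 K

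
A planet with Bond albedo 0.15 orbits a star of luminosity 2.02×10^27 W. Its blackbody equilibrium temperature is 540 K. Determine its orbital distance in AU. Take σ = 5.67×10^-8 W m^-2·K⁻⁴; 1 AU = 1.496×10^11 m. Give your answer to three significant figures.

0.563 AU

The flux needed for this T is 4σT⁴/(1−0.15) = 22690 W m^-2.
From L = 4πd²S, d = √(2.02×10^27/(4π·22690)) = 8.417×10^10 m = 0.5627 AU.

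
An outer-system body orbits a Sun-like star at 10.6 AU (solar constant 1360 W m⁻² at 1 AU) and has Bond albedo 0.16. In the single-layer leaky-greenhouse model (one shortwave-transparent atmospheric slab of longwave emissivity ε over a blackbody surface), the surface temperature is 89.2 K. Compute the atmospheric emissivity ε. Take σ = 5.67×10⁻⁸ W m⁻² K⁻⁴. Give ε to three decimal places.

Flux at the orbit: S = 1360/(10.6)² = 12.10 W m⁻².
First, T_e = [12.10·(1−0.16)/(4σ)]^(1/4) = 81.83 K.
Since (2−ε)/2 = (T_e/T_s)⁴ = 0.7081, ε = 0.5838.

0.584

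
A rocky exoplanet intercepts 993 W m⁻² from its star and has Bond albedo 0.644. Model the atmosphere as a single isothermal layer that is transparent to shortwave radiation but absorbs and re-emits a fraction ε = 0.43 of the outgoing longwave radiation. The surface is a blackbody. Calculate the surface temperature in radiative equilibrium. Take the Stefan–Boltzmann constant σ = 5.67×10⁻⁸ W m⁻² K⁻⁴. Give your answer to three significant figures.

At the top of the atmosphere, σT_e⁴ = S(1−α)/4 = 88.38 W m⁻², giving T_e = 198.7 K.
Surface balance with a leaky layer gives σT_s⁴ = σT_e⁴·2/(2−ε), so T_s = T_e·[2/(2−0.43)]^(1/4) = 211.1 K.

211 K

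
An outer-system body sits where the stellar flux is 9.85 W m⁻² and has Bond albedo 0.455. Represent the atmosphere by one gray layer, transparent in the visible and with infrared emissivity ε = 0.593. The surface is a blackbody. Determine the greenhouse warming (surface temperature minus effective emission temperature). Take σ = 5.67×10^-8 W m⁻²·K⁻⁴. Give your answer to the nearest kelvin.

6 K

Effective emission temperature (TOA balance): σT_e⁴ = S(1−α)/4 = 1.342 W m⁻² → T_e = 69.75 K.
For a single slab of emissivity ε, T_s⁴ = 2T_e⁴/(2−ε); thus T_s = 69.75·(1.421)^(1/4) = 76.16 K.
The atmosphere warms the surface by 6.410 K.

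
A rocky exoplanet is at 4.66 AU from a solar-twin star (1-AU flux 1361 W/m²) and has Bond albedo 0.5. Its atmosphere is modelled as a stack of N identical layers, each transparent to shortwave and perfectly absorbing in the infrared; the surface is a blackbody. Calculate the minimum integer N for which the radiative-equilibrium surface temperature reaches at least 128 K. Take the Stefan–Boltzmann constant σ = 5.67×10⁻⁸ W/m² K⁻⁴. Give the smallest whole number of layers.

1

Irradiance scales as 1/d², so S = 1361 W/m² × (1/4.66)² = 62.67 W/m².
Top-of-atmosphere balance: σT_e⁴ = S(1−α)/4 = 7.834 W/m² → T_e = 108.4 K.
Need (N+1)T_e⁴ ≥ T_s⁴, i.e. N+1 ≥ (128/108.4)⁴ = 1.943.
So N ≥ 0.943; the smallest integer is N = 1.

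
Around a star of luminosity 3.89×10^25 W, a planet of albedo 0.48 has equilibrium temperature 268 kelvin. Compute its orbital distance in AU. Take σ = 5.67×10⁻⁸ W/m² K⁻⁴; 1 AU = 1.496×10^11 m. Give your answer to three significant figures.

0.248 AU

Energy balance gives S = 4σT⁴/(1−α) = 2250 W/m².
From L = 4πd²S, d = √(3.89×10^25/(4π·2250)) = 3.709×10^10 m = 0.2479 AU.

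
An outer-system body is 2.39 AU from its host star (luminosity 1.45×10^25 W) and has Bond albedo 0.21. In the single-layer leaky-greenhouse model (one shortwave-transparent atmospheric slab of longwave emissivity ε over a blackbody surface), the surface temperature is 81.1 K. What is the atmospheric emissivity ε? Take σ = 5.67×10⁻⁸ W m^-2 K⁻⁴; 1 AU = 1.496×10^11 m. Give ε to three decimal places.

Orbital distance: d = 2.39 AU = 3.575×10^11 m.
Spreading L over a sphere of radius d: S = 1.45×10^25/(4π·3.58×10^11²) = 9.026 W m^-2.
TOA balance gives T_e = 74.88 K.
Inverting T_s⁴ = 2T_e⁴/(2−ε): (T_e/T_s)⁴ = 0.7268, so ε = 2(1 − 0.7268) = 0.5465.

0.546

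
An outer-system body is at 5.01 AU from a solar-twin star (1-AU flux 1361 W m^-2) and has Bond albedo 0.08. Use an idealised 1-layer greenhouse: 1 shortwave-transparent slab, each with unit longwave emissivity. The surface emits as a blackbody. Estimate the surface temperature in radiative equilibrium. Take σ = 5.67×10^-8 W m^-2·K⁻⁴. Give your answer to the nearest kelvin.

145 K

By the inverse-square law, S = 1361/5.01² = 54.22 W m^-2.
The effective emission temperature is T_e = [S(1−α)/(4σ)]^¼ = 121.8 K.
Layer-by-layer balance gives σT_s⁴ = (N+1)σT_e⁴, so T_s = 2^¼·121.8 = 144.8 K.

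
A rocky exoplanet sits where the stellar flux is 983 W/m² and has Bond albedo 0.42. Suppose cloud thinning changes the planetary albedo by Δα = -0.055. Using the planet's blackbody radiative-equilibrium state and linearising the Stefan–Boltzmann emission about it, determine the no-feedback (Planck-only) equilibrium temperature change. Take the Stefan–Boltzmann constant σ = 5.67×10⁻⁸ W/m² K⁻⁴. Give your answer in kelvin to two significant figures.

5.3 K

Unperturbed T_e = [983.0·(1−0.42)/(4σ)]^¼ = 223.9 K.
TOA radiative forcing: ΔF = −S·Δα/4 = −983.0·(-0.055)/4 = 13.52 W/m².
Planck response: λ_P = 4σT_e³ = 4·5.67×10⁻⁸·(223.9)³ = 2.546 W/m²/K.
So ΔT₀ = 13.52/2.546 = 5.31 K.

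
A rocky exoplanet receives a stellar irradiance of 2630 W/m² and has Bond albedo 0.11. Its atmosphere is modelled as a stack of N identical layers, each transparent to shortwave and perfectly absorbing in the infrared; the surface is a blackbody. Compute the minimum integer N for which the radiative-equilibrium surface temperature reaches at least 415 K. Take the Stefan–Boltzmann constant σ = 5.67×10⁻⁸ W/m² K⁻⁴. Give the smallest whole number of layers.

2

The effective emission temperature is T_e = [S(1−α)/(4σ)]^¼ = 318.7 K.
Since T_s⁴ = (N+1)T_e⁴, we need N ≥ (T_s/T_e)⁴ − 1 = 1.874.
So N ≥ 1.874; the smallest integer is N = 2.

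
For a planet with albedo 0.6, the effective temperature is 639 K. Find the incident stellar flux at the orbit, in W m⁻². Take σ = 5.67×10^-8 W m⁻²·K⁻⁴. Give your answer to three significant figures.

94500 W m⁻²

From S(1−α)/4 = σT⁴: S = 4σT⁴/(1−α).
σT⁴ = 5.67×10⁻⁸·(639)⁴ = 9453 W m⁻².
So S = 4×9453/(1−0.6) = 94530 W m⁻².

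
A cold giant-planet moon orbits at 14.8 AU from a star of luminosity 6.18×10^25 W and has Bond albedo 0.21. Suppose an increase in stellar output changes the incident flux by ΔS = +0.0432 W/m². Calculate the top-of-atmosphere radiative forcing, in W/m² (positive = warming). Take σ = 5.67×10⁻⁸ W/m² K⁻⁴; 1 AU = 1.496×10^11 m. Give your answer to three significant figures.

Orbital distance: d = 14.8 AU = 2.214×10^12 m.
S = L/(4πd²) = 1.003 W/m².
ΔF = Δ[S(1−α)]/4 = (1−0.21)·+0.0432/4 = 0.008532 W/m².

0.00853 W/m²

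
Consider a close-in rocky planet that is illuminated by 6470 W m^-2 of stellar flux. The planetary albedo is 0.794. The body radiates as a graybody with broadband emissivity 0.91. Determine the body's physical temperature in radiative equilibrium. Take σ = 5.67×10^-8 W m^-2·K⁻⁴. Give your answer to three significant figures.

The planet absorbs (1−α)S over its disc πR² and re-emits over 4πR², so the mean absorbed flux is (1−0.794)·6470/4 = 333.2 W m^-2.
Equating to εσT⁴ with ε = 0.91: T = (333.2/0.91σ)^(1/4) = 283.5 K.

283 kelvin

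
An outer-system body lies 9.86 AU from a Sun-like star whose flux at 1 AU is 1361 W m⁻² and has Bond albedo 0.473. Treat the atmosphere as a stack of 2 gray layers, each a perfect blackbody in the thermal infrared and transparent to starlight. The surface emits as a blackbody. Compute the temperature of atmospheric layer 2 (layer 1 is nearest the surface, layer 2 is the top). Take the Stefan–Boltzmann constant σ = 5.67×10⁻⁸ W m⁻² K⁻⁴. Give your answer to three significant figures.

Irradiance scales as 1/d², so S = 1361 W m⁻² × (1/9.86)² = 14.00 W m⁻².
The effective emission temperature is T_e = [S(1−α)/(4σ)]^¼ = 75.52 K.
In the N-layer model, layer k (counted from the surface) has T_k = (N+1−k)^(1/4)·T_e.
T_2 = (1)^(1/4)·75.52 = 75.52 K.

75.5 kelvin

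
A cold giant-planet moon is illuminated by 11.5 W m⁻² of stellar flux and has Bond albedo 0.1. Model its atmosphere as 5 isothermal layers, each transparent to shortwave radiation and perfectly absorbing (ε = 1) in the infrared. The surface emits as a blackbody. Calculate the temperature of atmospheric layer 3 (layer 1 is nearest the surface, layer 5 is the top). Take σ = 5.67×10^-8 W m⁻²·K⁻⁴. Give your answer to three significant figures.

OLR = S(1−α)/4 = 2.587 W m⁻²; the top layer radiates at T_e = 82.19 K.
In the N-layer model, layer k (counted from the surface) has T_k = (N+1−k)^(1/4)·T_e.
With k = 3: T_3 = (5+1−3)^¼·82.19 K = 108.2 K.

108 K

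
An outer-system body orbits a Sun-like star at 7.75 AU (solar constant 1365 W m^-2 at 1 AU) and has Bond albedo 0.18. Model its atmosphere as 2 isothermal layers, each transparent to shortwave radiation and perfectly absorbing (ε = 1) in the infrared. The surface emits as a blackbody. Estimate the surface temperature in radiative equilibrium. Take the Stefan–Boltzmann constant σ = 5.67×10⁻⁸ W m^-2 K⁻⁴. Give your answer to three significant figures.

125 K

By the inverse-square law, S = 1365/7.75² = 22.73 W m^-2.
The effective emission temperature is T_e = [S(1−α)/(4σ)]^¼ = 95.21 K.
For an N-layer opaque stack, T_s⁴ = (N+1)T_e⁴, hence T_s = (3)^(1/4)×95.21 K = 125.3 K.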